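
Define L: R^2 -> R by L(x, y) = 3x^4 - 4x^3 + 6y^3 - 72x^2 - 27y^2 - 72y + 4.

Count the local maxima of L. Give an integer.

L separates as a function of x plus a function of y, so ∇L=0 decouples.
∂L/∂x = 12x(x - 4)(x + 3) = 0 at x ∈ {-3, 0, 4}; ∂L/∂y = 18(y - 4)(y + 1) = 0 at y ∈ {-1, 4}.
The Hessian is diagonal: diag(L_xx, L_yy). Second derivatives: L_xx(-3)=252, L_xx(0)=-144, L_xx(4)=336; L_yy(-1)=-90, L_yy(4)=90.
Local maxima occur where both diagonal entries negative: (0, -1). Count: 1.

1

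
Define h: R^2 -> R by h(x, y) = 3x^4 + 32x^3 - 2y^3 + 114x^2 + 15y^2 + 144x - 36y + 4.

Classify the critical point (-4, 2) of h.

local minimum

The mixed partial ∂²h/∂x∂y is 0, so the Hessian at any point is diag(h_xx, h_yy) = diag(12(3x^2 + 16x + 19), 6(-2y + 5)).
At (-4, 2): H = diag(36, 6).
Both eigenvalues are positive, so H is positive definite: a local minimum.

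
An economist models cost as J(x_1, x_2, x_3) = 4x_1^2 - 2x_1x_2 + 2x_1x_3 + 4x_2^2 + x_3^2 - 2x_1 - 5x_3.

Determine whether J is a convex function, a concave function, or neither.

J is quadratic, so its Hessian is the constant matrix H = [[8, -2, 2], [-2, 8, 0], [2, 0, 2]].
Leading principal minors: 8, 60, 88.
All positive ⇒ H ≻ 0 ⇒ convex.

convex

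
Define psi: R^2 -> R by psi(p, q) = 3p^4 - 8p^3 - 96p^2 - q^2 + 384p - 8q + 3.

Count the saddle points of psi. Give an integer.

psi separates as a function of p plus a function of q, so ∇psi=0 decouples.
∂psi/∂p = 12(p - 4)(p - 2)(p + 4) = 0 at p ∈ {-4, 2, 4}; ∂psi/∂q = -2(q + 4) = 0 at q ∈ {-4}.
The Hessian is diagonal: diag(psi_pp, psi_qq). Second derivatives: psi_pp(-4)=576, psi_pp(2)=-144, psi_pp(4)=192; psi_qq(-4)=-2.
Saddle points occur where the two diagonal entries have opposite signs: (-4, -4), (4, -4). Count: 2.

2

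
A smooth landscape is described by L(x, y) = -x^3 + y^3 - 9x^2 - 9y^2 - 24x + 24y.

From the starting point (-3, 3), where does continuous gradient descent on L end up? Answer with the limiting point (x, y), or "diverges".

L is separable, so gradient descent decouples: x follows -∂L/∂x, y follows -∂L/∂y.
∂L/∂x = -3(x + 2)(x + 4); at x=-3 this is 3, so x decreases.
∂L/∂y = 3(y - 4)(y - 2); at y=3 this is -3, so y increases.
x converges to its nearest critical value -4 (a local min of the x-part); y converges to 4. The iterate converges to (-4, 4).

(-4, 4)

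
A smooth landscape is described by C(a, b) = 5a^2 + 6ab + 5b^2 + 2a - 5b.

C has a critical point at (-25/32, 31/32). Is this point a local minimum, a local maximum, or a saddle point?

local minimum

The Hessian of C is constant: H = [[10, 6], [6, 10]].
det(H) = 10·10 − 6² = 64.
det(H) > 0 and tr(H) = 20 > 0, so H is positive definite and the point is a local minimum.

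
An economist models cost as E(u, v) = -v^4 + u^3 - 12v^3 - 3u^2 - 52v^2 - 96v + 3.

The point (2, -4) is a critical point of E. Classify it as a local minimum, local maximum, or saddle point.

saddle point

The mixed partial ∂²E/∂u∂v is 0, so the Hessian at any point is diag(E_uu, E_vv) = diag(6(u - 1), -4(3v^2 + 18v + 26)).
At (2, -4): H = diag(6, -8).
The eigenvalues have opposite signs, so H is indefinite: a saddle point.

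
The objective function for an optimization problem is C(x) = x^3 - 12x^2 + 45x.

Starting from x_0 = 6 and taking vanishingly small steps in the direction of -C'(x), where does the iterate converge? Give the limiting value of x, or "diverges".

5

C'(x) = 3(x - 5)(x - 3), so C'(6) = 9.
Gradient descent moves in the -C' direction, i.e. x is decreasing.
The nearest critical point in that direction is x = 5, where C'' = 6 > 0 (a local minimum). The iterate converges there.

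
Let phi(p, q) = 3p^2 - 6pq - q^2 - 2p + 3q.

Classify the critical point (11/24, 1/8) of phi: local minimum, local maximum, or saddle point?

The Hessian of phi is constant: H = [[6, -6], [-6, -2]].
det(H) = 6·(-2) − (-6)² = -48.
Since det(H) < 0, H is indefinite and the critical point is a saddle point.

saddle point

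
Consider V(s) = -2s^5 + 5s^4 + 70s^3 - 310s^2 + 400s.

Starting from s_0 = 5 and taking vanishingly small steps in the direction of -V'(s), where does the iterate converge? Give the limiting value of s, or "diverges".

V'(s) = -10(s - 4)(s - 2)(s - 1)(s + 5), so V'(5) = -1200.
Gradient descent moves in the -V' direction, i.e. s is increasing.
There is no critical point above s=5, and V' keeps the same sign, so the iterate runs off to +∞.

diverges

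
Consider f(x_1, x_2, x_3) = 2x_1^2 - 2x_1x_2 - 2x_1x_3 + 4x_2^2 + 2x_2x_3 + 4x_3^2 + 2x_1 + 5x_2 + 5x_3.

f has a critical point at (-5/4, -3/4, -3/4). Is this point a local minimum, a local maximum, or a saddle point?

local minimum

The Hessian is constant: H = [[4, -2, -2], [-2, 8, 2], [-2, 2, 8]].
Leading principal minors: Δ₁ = 4, Δ₂ = 28, Δ₃ = 192.
All leading minors are positive, so H is positive definite: a local minimum.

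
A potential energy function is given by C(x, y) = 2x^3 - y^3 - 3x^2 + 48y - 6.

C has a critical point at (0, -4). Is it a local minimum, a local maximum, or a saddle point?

saddle point

The mixed partial ∂²C/∂x∂y is 0, so the Hessian at any point is diag(C_xx, C_yy) = diag(6(2x - 1), -6y).
At (0, -4): H = diag(-6, 24).
The eigenvalues have opposite signs, so H is indefinite: a saddle point.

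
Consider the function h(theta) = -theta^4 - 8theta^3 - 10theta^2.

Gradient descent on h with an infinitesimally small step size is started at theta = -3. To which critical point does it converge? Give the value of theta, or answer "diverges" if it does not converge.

h'(theta) = -4theta(theta + 1)(theta + 5), so h'(-3) = -48.
Gradient descent moves in the -h' direction, i.e. theta is increasing.
The nearest critical point in that direction is theta = -1, where h'' = 16 > 0 (a local minimum). The iterate converges there.

-1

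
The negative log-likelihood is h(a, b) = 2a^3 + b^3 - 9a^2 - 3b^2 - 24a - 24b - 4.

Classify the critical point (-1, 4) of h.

saddle point

The mixed partial ∂²h/∂a∂b is 0, so the Hessian at any point is diag(h_aa, h_bb) = diag(6(2a - 3), 6(b - 1)).
At (-1, 4): H = diag(-30, 18).
The eigenvalues have opposite signs, so H is indefinite: a saddle point.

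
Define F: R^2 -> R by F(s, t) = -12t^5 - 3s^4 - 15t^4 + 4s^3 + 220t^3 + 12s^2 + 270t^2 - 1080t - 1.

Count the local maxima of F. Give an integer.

4

F separates as a function of s plus a function of t, so ∇F=0 decouples.
∂F/∂s = -12s(s - 2)(s + 1) = 0 at s ∈ {-1, 0, 2}; ∂F/∂t = -60(t - 3)(t - 1)(t + 2)(t + 3) = 0 at t ∈ {-3, -2, 1, 3}.
The Hessian is diagonal: diag(F_ss, F_tt). Second derivatives: F_ss(-1)=-36, F_ss(0)=24, F_ss(2)=-72; F_tt(-3)=1440, F_tt(-2)=-900, F_tt(1)=1440, F_tt(3)=-3600.
Local maxima occur where both diagonal entries negative: (-1, -2), (-1, 3), (2, -2), (2, 3). Count: 4.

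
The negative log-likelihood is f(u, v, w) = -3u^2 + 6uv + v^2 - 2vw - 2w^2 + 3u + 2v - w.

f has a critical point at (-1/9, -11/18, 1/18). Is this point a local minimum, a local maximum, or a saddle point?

saddle point

The Hessian is constant: H = [[-6, 6, 0], [6, 2, -2], [0, -2, -4]].
Leading principal minors: Δ₁ = -6, Δ₂ = -48, Δ₃ = 216.
The minors fit neither the all-positive nor the alternating-sign pattern, so H is indefinite: a saddle point.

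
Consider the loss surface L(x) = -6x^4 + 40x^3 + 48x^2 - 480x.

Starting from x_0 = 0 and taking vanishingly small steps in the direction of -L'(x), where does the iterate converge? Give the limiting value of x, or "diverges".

2

L'(x) = -24(x - 5)(x - 2)(x + 2), so L'(0) = -480.
Gradient descent moves in the -L' direction, i.e. x is increasing.
The nearest critical point in that direction is x = 2, where L'' = 288 > 0 (a local minimum). The iterate converges there.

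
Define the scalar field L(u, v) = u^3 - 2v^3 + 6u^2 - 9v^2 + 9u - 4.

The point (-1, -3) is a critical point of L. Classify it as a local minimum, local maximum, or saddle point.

The mixed partial ∂²L/∂u∂v is 0, so the Hessian at any point is diag(L_uu, L_vv) = diag(6(u + 2), -6(2v + 3)).
At (-1, -3): H = diag(6, 18).
Both eigenvalues are positive, so H is positive definite: a local minimum.

local minimum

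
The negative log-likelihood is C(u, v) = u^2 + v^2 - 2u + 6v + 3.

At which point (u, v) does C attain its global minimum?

C(u,v) separates as P(u) + Q(v) + 3, so its minimum is min P + min Q + 3.
P'(u) = 2u - 2 vanishes at u ∈ {1}; Q'(v) = 2v + 6 vanishes at v ∈ {-3}.
Local minima of P (where P''>0): P(1)=-1. Local minima of Q: Q(-3)=-9.
So the global minimum of C is P(1) + Q(-3) + 3 = -1 − 9 + 3 = -7, attained at (1, -3).

(1, -3)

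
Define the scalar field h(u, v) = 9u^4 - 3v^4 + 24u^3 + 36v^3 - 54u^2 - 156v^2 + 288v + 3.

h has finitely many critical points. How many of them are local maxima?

2

h separates as a function of u plus a function of v, so ∇h=0 decouples.
∂h/∂u = 36u(u - 1)(u + 3) = 0 at u ∈ {-3, 0, 1}; ∂h/∂v = -12(v - 4)(v - 3)(v - 2) = 0 at v ∈ {2, 3, 4}.
The Hessian is diagonal: diag(h_uu, h_vv). Second derivatives: h_uu(-3)=432, h_uu(0)=-108, h_uu(1)=144; h_vv(2)=-24, h_vv(3)=12, h_vv(4)=-24.
Local maxima occur where both diagonal entries negative: (0, 2), (0, 4). Count: 2.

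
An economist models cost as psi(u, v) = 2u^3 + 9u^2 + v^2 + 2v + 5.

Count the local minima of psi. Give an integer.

psi separates as a function of u plus a function of v, so ∇psi=0 decouples.
∂psi/∂u = 6u(u + 3) = 0 at u ∈ {-3, 0}; ∂psi/∂v = 2(v + 1) = 0 at v ∈ {-1}.
The Hessian is diagonal: diag(psi_uu, psi_vv). Second derivatives: psi_uu(-3)=-18, psi_uu(0)=18; psi_vv(-1)=2.
Local minima occur where both diagonal entries positive: (0, -1). Count: 1.

1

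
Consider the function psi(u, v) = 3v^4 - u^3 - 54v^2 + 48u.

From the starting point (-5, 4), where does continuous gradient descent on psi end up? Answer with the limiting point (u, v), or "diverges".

(-4, 3)

psi is separable, so gradient descent decouples: u follows -∂psi/∂u, v follows -∂psi/∂v.
∂psi/∂u = -3(u - 4)(u + 4); at u=-5 this is -27, so u increases.
∂psi/∂v = 12v(v - 3)(v + 3); at v=4 this is 336, so v decreases.
u converges to its nearest critical value -4 (a local min of the u-part); v converges to 3. The iterate converges to (-4, 3).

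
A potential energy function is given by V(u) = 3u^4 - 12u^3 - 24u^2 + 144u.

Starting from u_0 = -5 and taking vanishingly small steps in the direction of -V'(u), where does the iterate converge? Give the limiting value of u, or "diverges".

-2

V'(u) = 12(u - 3)(u - 2)(u + 2), so V'(-5) = -2016.
Gradient descent moves in the -V' direction, i.e. u is increasing.
The nearest critical point in that direction is u = -2, where V'' = 240 > 0 (a local minimum). The iterate converges there.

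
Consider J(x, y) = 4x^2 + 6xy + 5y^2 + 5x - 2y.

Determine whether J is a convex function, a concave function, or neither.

J is quadratic, so its Hessian is the constant matrix H = [[8, 6], [6, 10]].
det(H) = 44, tr(H) = 18.
det(H) > 0 and tr(H) > 0, so H is positive definite everywhere: convex.

convex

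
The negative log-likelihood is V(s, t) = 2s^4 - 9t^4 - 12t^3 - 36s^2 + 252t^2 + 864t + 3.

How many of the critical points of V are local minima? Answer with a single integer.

V separates as a function of s plus a function of t, so ∇V=0 decouples.
∂V/∂s = 8s(s - 3)(s + 3) = 0 at s ∈ {-3, 0, 3}; ∂V/∂t = -36(t - 4)(t + 2)(t + 3) = 0 at t ∈ {-3, -2, 4}.
The Hessian is diagonal: diag(V_ss, V_tt). Second derivatives: V_ss(-3)=144, V_ss(0)=-72, V_ss(3)=144; V_tt(-3)=-252, V_tt(-2)=216, V_tt(4)=-1512.
Local minima occur where both diagonal entries positive: (-3, -2), (3, -2). Count: 2.

2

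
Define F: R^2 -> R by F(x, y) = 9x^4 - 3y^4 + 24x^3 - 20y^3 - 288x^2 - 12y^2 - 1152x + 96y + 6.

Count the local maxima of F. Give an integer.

F separates as a function of x plus a function of y, so ∇F=0 decouples.
∂F/∂x = 36(x - 4)(x + 2)(x + 4) = 0 at x ∈ {-4, -2, 4}; ∂F/∂y = -12(y - 1)(y + 2)(y + 4) = 0 at y ∈ {-4, -2, 1}.
The Hessian is diagonal: diag(F_xx, F_yy). Second derivatives: F_xx(-4)=576, F_xx(-2)=-432, F_xx(4)=1728; F_yy(-4)=-120, F_yy(-2)=72, F_yy(1)=-180.
Local maxima occur where both diagonal entries negative: (-2, -4), (-2, 1). Count: 2.

2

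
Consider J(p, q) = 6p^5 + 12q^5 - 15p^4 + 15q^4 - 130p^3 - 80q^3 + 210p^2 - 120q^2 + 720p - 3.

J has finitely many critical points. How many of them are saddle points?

8

J separates as a function of p plus a function of q, so ∇J=0 decouples.
∂J/∂p = 30(p - 4)(p - 2)(p + 1)(p + 3) = 0 at p ∈ {-3, -1, 2, 4}; ∂J/∂q = 60q(q - 2)(q + 1)(q + 2) = 0 at q ∈ {-2, -1, 0, 2}.
The Hessian is diagonal: diag(J_pp, J_qq). Second derivatives: J_pp(-3)=-2100, J_pp(-1)=900, J_pp(2)=-900, J_pp(4)=2100; J_qq(-2)=-480, J_qq(-1)=180, J_qq(0)=-240, J_qq(2)=1440.
Saddle points occur where the two diagonal entries have opposite signs: (-3, -1), (-3, 2), (-1, -2), (-1, 0), (2, -1), (2, 2), (4, -2), (4, 0). Count: 8.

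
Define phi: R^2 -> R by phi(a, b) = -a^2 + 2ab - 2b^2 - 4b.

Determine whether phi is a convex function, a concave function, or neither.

phi is quadratic, so its Hessian is the constant matrix H = [[-2, 2], [2, -4]].
det(H) = 4, tr(H) = -6.
det(H) > 0 and tr(H) < 0, so H is negative definite everywhere: concave.

concave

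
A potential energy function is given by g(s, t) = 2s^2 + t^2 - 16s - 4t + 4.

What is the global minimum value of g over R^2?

g(s,t) separates as P(s) + Q(t) + 4, so its minimum is min P + min Q + 4.
P'(s) = 4s - 16 vanishes at s ∈ {4}; Q'(t) = 2(t - 2) vanishes at t ∈ {2}.
Local minima of P (where P''>0): P(4)=-32. Local minima of Q: Q(2)=-4.
So the global minimum of g is P(4) + Q(2) + 4 = -32 − 4 + 4 = -32, attained at (4, 2).

-32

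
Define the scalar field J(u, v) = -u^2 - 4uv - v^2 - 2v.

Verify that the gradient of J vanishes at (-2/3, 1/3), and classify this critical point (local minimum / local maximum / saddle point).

saddle point

∇J = (-2u - 4v, -4u - 2v - 2); substituting (-2/3, 1/3) gives ∇J = (0, 0), so (-2/3, 1/3) is indeed a critical point.
The Hessian of J is constant: H = [[-2, -4], [-4, -2]].
det(H) = (-2)·(-2) − (-4)² = -12.
Since det(H) < 0, H is indefinite and the critical point is a saddle point.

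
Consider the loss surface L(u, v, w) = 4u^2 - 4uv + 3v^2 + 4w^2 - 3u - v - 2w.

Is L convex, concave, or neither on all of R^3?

convex

L is quadratic, so its Hessian is the constant matrix H = [[8, -4, 0], [-4, 6, 0], [0, 0, 8]].
Leading principal minors: 8, 32, 256.
All positive ⇒ H ≻ 0 ⇒ convex.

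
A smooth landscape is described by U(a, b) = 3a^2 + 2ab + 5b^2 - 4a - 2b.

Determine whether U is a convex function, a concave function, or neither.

convex

U is quadratic, so its Hessian is the constant matrix H = [[6, 2], [2, 10]].
det(H) = 56, tr(H) = 16.
det(H) > 0 and tr(H) > 0, so H is positive definite everywhere: convex.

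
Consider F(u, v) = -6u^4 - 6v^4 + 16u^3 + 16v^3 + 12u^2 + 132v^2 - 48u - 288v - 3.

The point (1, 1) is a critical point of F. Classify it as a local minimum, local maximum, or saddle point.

The mixed partial ∂²F/∂u∂v is 0, so the Hessian at any point is diag(F_uu, F_vv) = diag(24(-3u^2 + 4u + 1), 24(-3v^2 + 4v + 11)).
At (1, 1): H = diag(48, 288).
Both eigenvalues are positive, so H is positive definite: a local minimum.

local minimum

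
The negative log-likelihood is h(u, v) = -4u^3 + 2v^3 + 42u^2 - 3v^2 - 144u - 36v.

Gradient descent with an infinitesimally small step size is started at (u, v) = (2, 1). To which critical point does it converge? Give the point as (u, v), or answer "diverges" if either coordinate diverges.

(3, 3)

h is separable, so gradient descent decouples: u follows -∂h/∂u, v follows -∂h/∂v.
∂h/∂u = -12(u - 4)(u - 3); at u=2 this is -24, so u increases.
∂h/∂v = 6(v - 3)(v + 2); at v=1 this is -36, so v increases.
u converges to its nearest critical value 3 (a local min of the u-part); v converges to 3. The iterate converges to (3, 3).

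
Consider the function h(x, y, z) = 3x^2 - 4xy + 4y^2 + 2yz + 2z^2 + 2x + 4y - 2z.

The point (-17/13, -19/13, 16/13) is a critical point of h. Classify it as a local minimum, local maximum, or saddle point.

The Hessian is constant: H = [[6, -4, 0], [-4, 8, 2], [0, 2, 4]].
Leading principal minors: Δ₁ = 6, Δ₂ = 32, Δ₃ = 104.
All leading minors are positive, so H is positive definite: a local minimum.

local minimum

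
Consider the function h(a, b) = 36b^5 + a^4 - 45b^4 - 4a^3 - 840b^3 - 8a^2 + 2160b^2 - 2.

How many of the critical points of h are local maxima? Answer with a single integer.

h separates as a function of a plus a function of b, so ∇h=0 decouples.
∂h/∂a = 4a(a - 4)(a + 1) = 0 at a ∈ {-1, 0, 4}; ∂h/∂b = 180b(b - 3)(b - 2)(b + 4) = 0 at b ∈ {-4, 0, 2, 3}.
The Hessian is diagonal: diag(h_aa, h_bb). Second derivatives: h_aa(-1)=20, h_aa(0)=-16, h_aa(4)=80; h_bb(-4)=-30240, h_bb(0)=4320, h_bb(2)=-2160, h_bb(3)=3780.
Local maxima occur where both diagonal entries negative: (0, -4), (0, 2). Count: 2.

2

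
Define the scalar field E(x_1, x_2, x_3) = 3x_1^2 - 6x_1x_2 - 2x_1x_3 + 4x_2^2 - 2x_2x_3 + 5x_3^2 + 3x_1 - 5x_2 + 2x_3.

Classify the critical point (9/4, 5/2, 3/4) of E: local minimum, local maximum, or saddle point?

The Hessian is constant: H = [[6, -6, -2], [-6, 8, -2], [-2, -2, 10]].
Leading principal minors: Δ₁ = 6, Δ₂ = 12, Δ₃ = 16.
All leading minors are positive, so H is positive definite: a local minimum.

local minimum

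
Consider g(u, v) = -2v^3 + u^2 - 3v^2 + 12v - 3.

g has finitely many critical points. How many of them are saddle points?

1

g separates as a function of u plus a function of v, so ∇g=0 decouples.
∂g/∂u = 2u = 0 at u ∈ {0}; ∂g/∂v = -6(v - 1)(v + 2) = 0 at v ∈ {-2, 1}.
The Hessian is diagonal: diag(g_uu, g_vv). Second derivatives: g_uu(0)=2; g_vv(-2)=18, g_vv(1)=-18.
Saddle points occur where the two diagonal entries have opposite signs: (0, 1). Count: 1.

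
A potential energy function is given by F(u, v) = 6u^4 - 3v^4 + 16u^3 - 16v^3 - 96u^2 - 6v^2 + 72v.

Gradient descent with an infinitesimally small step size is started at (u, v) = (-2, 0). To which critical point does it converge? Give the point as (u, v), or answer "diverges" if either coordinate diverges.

(-4, -2)

F is separable, so gradient descent decouples: u follows -∂F/∂u, v follows -∂F/∂v.
∂F/∂u = 24u(u - 2)(u + 4); at u=-2 this is 384, so u decreases.
∂F/∂v = -12(v - 1)(v + 2)(v + 3); at v=0 this is 72, so v decreases.
u converges to its nearest critical value -4 (a local min of the u-part); v converges to -2. The iterate converges to (-4, -2).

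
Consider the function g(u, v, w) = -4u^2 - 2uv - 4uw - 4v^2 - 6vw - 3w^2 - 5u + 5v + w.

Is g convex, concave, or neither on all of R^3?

g is quadratic, so its Hessian is the constant matrix H = [[-8, -2, -4], [-2, -8, -6], [-4, -6, -6]].
Leading principal minors: -8, 60, -40.
Signs alternate −, +, − ⇒ H ≺ 0 ⇒ concave.

concave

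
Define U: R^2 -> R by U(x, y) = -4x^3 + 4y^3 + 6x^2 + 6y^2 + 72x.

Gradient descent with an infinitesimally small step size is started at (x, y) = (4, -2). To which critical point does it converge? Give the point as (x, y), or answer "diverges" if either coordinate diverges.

diverges

U is separable, so gradient descent decouples: x follows -∂U/∂x, y follows -∂U/∂y.
∂U/∂x = -12(x - 3)(x + 2); at x=4 this is -72, so x increases.
∂U/∂y = 12y(y + 1); at y=-2 this is 24, so y decreases.
The x-coordinate has no critical point in that direction and runs off to infinity.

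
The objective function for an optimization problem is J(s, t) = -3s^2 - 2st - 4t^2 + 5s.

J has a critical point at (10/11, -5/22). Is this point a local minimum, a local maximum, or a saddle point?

The Hessian of J is constant: H = [[-6, -2], [-2, -8]].
det(H) = (-6)·(-8) − (-2)² = 44.
det(H) > 0 and tr(H) = -14 < 0, so H is negative definite and the point is a local maximum.

local maximum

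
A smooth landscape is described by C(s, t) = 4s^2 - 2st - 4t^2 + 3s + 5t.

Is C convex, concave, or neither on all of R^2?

neither

C is quadratic, so its Hessian is the constant matrix H = [[8, -2], [-2, -8]].
det(H) = -68, tr(H) = 0.
det(H) < 0, so H is indefinite: neither convex nor concave.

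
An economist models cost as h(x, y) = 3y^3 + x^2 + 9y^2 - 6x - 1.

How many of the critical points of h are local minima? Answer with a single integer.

1

h separates as a function of x plus a function of y, so ∇h=0 decouples.
∂h/∂x = 2(x - 3) = 0 at x ∈ {3}; ∂h/∂y = 9y(y + 2) = 0 at y ∈ {-2, 0}.
The Hessian is diagonal: diag(h_xx, h_yy). Second derivatives: h_xx(3)=2; h_yy(-2)=-18, h_yy(0)=18.
Local minima occur where both diagonal entries positive: (3, 0). Count: 1.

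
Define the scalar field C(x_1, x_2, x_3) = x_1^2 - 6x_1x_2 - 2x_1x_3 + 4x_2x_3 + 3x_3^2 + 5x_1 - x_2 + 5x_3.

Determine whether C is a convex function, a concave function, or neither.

neither

C is quadratic, so its Hessian is the constant matrix H = [[2, -6, -2], [-6, 0, 4], [-2, 4, 6]].
Leading principal minors: 2, -36, -152.
Neither pattern holds ⇒ H is indefinite ⇒ neither convex nor concave.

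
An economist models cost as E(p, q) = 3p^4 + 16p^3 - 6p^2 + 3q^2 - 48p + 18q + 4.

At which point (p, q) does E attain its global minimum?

E(p,q) separates as A(p) + B(q) + 4, so its minimum is min A + min B + 4.
A'(p) = 12(p - 1)(p + 1)(p + 4) vanishes at p ∈ {-4, -1, 1}; B'(q) = 6q + 18 vanishes at q ∈ {-3}.
Local minima of A (where A''>0): A(-4)=-160, A(1)=-35. Local minima of B: B(-3)=-27.
So the global minimum of E is A(-4) + B(-3) + 4 = -160 − 27 + 4 = -183, attained at (-4, -3).

(-4, -3)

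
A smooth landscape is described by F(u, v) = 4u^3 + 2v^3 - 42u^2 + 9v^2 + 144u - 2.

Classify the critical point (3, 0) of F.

saddle point

The mixed partial ∂²F/∂u∂v is 0, so the Hessian at any point is diag(F_uu, F_vv) = diag(12(2u - 7), 6(2v + 3)).
At (3, 0): H = diag(-12, 18).
The eigenvalues have opposite signs, so H is indefinite: a saddle point.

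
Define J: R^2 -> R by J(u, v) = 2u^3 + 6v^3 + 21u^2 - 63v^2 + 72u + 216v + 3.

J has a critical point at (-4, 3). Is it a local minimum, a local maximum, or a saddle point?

local maximum

The mixed partial ∂²J/∂u∂v is 0, so the Hessian at any point is diag(J_uu, J_vv) = diag(6(2u + 7), 18(2v - 7)).
At (-4, 3): H = diag(-6, -18).
Both eigenvalues are negative, so H is negative definite: a local maximum.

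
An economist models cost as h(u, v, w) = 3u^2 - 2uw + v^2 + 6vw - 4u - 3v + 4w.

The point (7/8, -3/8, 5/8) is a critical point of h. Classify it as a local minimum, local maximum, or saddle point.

saddle point

The Hessian is constant: H = [[6, 0, -2], [0, 2, 6], [-2, 6, 0]].
Leading principal minors: Δ₁ = 6, Δ₂ = 12, Δ₃ = -224.
The minors fit neither the all-positive nor the alternating-sign pattern, so H is indefinite: a saddle point.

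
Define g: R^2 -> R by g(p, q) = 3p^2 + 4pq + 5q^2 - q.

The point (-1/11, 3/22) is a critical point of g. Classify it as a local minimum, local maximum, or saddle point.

local minimum

The Hessian of g is constant: H = [[6, 4], [4, 10]].
det(H) = 6·10 − 4² = 44.
det(H) > 0 and tr(H) = 16 > 0, so H is positive definite and the point is a local minimum.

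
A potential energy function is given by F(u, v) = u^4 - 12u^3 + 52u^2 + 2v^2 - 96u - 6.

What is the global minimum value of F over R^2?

-70

F(u,v) separates as P(u) + Q(v) − 6, so its minimum is min P + min Q − 6.
P'(u) = 4(u - 4)(u - 3)(u - 2) vanishes at u ∈ {2, 3, 4}; Q'(v) = 4v vanishes at v ∈ {0}.
Local minima of P (where P''>0): P(2)=-64, P(4)=-64. Local minima of Q: Q(0)=0.
So the global minimum of F is P(2) + Q(0) − 6 = -64 + 0 − 6 = -70, attained at (2, 0).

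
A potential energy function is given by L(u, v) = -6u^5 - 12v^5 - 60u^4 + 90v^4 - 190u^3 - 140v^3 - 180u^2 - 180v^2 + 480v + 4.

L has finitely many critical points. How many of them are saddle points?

L separates as a function of u plus a function of v, so ∇L=0 decouples.
∂L/∂u = -30u(u + 1)(u + 3)(u + 4) = 0 at u ∈ {-4, -3, -1, 0}; ∂L/∂v = -60(v - 4)(v - 2)(v - 1)(v + 1) = 0 at v ∈ {-1, 1, 2, 4}.
The Hessian is diagonal: diag(L_uu, L_vv). Second derivatives: L_uu(-4)=360, L_uu(-3)=-180, L_uu(-1)=180, L_uu(0)=-360; L_vv(-1)=1800, L_vv(1)=-360, L_vv(2)=360, L_vv(4)=-1800.
Saddle points occur where the two diagonal entries have opposite signs: (-4, 1), (-4, 4), (-3, -1), (-3, 2), (-1, 1), (-1, 4), (0, -1), (0, 2). Count: 8.

8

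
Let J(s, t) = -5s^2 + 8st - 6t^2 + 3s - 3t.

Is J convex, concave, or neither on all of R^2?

concave

J is quadratic, so its Hessian is the constant matrix H = [[-10, 8], [8, -12]].
det(H) = 56, tr(H) = -22.
det(H) > 0 and tr(H) < 0, so H is negative definite everywhere: concave.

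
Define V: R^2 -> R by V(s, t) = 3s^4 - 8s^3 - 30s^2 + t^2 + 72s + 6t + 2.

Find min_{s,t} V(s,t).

-159

V(s,t) separates as P(s) + Q(t) + 2, so its minimum is min P + min Q + 2.
P'(s) = 12(s - 3)(s - 1)(s + 2) vanishes at s ∈ {-2, 1, 3}; Q'(t) = 2(t + 3) vanishes at t ∈ {-3}.
Local minima of P (where P''>0): P(-2)=-152, P(3)=-27. Local minima of Q: Q(-3)=-9.
So the global minimum of V is P(-2) + Q(-3) + 2 = -152 − 9 + 2 = -159, attained at (-2, -3).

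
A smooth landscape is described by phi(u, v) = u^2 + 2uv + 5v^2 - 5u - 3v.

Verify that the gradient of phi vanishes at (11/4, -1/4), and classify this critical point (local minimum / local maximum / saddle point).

local minimum

∇phi = (2u + 2v - 5, 2u + 10v - 3); substituting (11/4, -1/4) gives ∇phi = (0, 0), so (11/4, -1/4) is indeed a critical point.
The Hessian of phi is constant: H = [[2, 2], [2, 10]].
det(H) = 2·10 − 2² = 16.
det(H) > 0 and tr(H) = 12 > 0, so H is positive definite and the point is a local minimum.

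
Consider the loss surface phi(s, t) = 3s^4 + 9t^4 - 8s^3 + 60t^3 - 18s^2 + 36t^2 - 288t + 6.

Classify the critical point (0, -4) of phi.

The mixed partial ∂²phi/∂s∂t is 0, so the Hessian at any point is diag(phi_ss, phi_tt) = diag(12(3s^2 - 4s - 3), 36(3t^2 + 10t + 2)).
At (0, -4): H = diag(-36, 360).
The eigenvalues have opposite signs, so H is indefinite: a saddle point.

saddle point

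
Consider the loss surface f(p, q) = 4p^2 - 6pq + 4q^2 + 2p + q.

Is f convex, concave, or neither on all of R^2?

convex

f is quadratic, so its Hessian is the constant matrix H = [[8, -6], [-6, 8]].
det(H) = 28, tr(H) = 16.
det(H) > 0 and tr(H) > 0, so H is positive definite everywhere: convex.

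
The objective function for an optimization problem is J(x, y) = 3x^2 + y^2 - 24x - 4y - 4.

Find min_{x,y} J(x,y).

J(x,y) separates as P(x) + Q(y) − 4, so its minimum is min P + min Q − 4.
P'(x) = 6x - 24 vanishes at x ∈ {4}; Q'(y) = 2y - 4 vanishes at y ∈ {2}.
Local minima of P (where P''>0): P(4)=-48. Local minima of Q: Q(2)=-4.
So the global minimum of J is P(4) + Q(2) − 4 = -48 − 4 − 4 = -56, attained at (4, 2).

-56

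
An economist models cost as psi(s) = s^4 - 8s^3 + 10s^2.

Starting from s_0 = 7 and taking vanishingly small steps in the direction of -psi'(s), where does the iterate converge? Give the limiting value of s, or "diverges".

5

psi'(s) = 4s(s - 5)(s - 1), so psi'(7) = 336.
Gradient descent moves in the -psi' direction, i.e. s is decreasing.
The nearest critical point in that direction is s = 5, where psi'' = 80 > 0 (a local minimum). The iterate converges there.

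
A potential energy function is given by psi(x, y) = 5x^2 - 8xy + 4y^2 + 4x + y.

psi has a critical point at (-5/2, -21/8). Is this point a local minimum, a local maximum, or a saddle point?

local minimum

The Hessian of psi is constant: H = [[10, -8], [-8, 8]].
det(H) = 10·8 − (-8)² = 16.
det(H) > 0 and tr(H) = 18 > 0, so H is positive definite and the point is a local minimum.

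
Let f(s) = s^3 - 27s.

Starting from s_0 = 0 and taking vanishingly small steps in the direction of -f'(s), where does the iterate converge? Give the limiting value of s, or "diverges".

f'(s) = 3(s - 3)(s + 3), so f'(0) = -27.
Gradient descent moves in the -f' direction, i.e. s is increasing.
The nearest critical point in that direction is s = 3, where f'' = 18 > 0 (a local minimum). The iterate converges there.

3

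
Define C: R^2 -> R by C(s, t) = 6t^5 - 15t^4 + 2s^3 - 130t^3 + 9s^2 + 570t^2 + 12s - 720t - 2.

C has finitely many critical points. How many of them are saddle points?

4

C separates as a function of s plus a function of t, so ∇C=0 decouples.
∂C/∂s = 6(s + 1)(s + 2) = 0 at s ∈ {-2, -1}; ∂C/∂t = 30(t - 3)(t - 2)(t - 1)(t + 4) = 0 at t ∈ {-4, 1, 2, 3}.
The Hessian is diagonal: diag(C_ss, C_tt). Second derivatives: C_ss(-2)=-6, C_ss(-1)=6; C_tt(-4)=-6300, C_tt(1)=300, C_tt(2)=-180, C_tt(3)=420.
Saddle points occur where the two diagonal entries have opposite signs: (-2, 1), (-2, 3), (-1, -4), (-1, 2). Count: 4.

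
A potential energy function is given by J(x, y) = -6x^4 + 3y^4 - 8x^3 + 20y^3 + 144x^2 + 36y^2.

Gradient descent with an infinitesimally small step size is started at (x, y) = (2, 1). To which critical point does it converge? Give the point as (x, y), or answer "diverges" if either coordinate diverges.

(0, 0)

J is separable, so gradient descent decouples: x follows -∂J/∂x, y follows -∂J/∂y.
∂J/∂x = -24x(x - 3)(x + 4); at x=2 this is 288, so x decreases.
∂J/∂y = 12y(y + 2)(y + 3); at y=1 this is 144, so y decreases.
x converges to its nearest critical value 0 (a local min of the x-part); y converges to 0. The iterate converges to (0, 0).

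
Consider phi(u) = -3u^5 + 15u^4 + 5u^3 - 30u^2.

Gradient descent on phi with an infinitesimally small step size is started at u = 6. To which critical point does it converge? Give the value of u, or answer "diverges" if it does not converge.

diverges

phi'(u) = -15u(u - 4)(u - 1)(u + 1), so phi'(6) = -6300.
Gradient descent moves in the -phi' direction, i.e. u is increasing.
There is no critical point above u=6, and phi' keeps the same sign, so the iterate runs off to +∞.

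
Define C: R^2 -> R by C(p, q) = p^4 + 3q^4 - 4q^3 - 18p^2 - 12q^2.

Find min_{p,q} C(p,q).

C(p,q) separates as A(p) + B(q), so its minimum is min A + min B.
A'(p) = 4p(p - 3)(p + 3) vanishes at p ∈ {-3, 0, 3}; B'(q) = 12q(q - 2)(q + 1) vanishes at q ∈ {-1, 0, 2}.
Local minima of A (where A''>0): A(-3)=-81, A(3)=-81. Local minima of B: B(-1)=-5, B(2)=-32.
So the global minimum of C is A(-3) + B(2) = -81 − 32 = -113, attained at (-3, 2).

-113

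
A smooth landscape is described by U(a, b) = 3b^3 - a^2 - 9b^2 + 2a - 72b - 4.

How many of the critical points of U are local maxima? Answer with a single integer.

U separates as a function of a plus a function of b, so ∇U=0 decouples.
∂U/∂a = -2(a - 1) = 0 at a ∈ {1}; ∂U/∂b = 9(b - 4)(b + 2) = 0 at b ∈ {-2, 4}.
The Hessian is diagonal: diag(U_aa, U_bb). Second derivatives: U_aa(1)=-2; U_bb(-2)=-54, U_bb(4)=54.
Local maxima occur where both diagonal entries negative: (1, -2). Count: 1.

1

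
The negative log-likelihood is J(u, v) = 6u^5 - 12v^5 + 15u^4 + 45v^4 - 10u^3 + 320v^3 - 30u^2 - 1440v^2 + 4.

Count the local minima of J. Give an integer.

J separates as a function of u plus a function of v, so ∇J=0 decouples.
∂J/∂u = 30u(u - 1)(u + 1)(u + 2) = 0 at u ∈ {-2, -1, 0, 1}; ∂J/∂v = -60v(v - 4)(v - 3)(v + 4) = 0 at v ∈ {-4, 0, 3, 4}.
The Hessian is diagonal: diag(J_uu, J_vv). Second derivatives: J_uu(-2)=-180, J_uu(-1)=60, J_uu(0)=-60, J_uu(1)=180; J_vv(-4)=13440, J_vv(0)=-2880, J_vv(3)=1260, J_vv(4)=-1920.
Local minima occur where both diagonal entries positive: (-1, -4), (-1, 3), (1, -4), (1, 3). Count: 4.

4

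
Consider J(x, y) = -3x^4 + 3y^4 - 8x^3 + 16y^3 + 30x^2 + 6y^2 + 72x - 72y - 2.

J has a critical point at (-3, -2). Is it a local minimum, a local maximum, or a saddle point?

local maximum

The mixed partial ∂²J/∂x∂y is 0, so the Hessian at any point is diag(J_xx, J_yy) = diag(12(-3x^2 - 4x + 5), 12(3y^2 + 8y + 1)).
At (-3, -2): H = diag(-120, -36).
Both eigenvalues are negative, so H is negative definite: a local maximum.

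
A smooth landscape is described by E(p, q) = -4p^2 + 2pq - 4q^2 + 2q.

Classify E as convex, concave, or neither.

concave

E is quadratic, so its Hessian is the constant matrix H = [[-8, 2], [2, -8]].
det(H) = 60, tr(H) = -16.
det(H) > 0 and tr(H) < 0, so H is negative definite everywhere: concave.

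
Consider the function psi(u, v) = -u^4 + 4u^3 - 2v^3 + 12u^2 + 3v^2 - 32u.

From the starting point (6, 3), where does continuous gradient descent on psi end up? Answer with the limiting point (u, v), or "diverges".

diverges

psi is separable, so gradient descent decouples: u follows -∂psi/∂u, v follows -∂psi/∂v.
∂psi/∂u = -4(u - 4)(u - 1)(u + 2); at u=6 this is -320, so u increases.
∂psi/∂v = -6v(v - 1); at v=3 this is -36, so v increases.
The u-coordinate has no critical point in that direction and runs off to infinity.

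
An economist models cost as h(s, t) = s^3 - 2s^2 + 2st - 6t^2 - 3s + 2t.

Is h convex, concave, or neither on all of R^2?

The term s^3 is cubic, so the Hessian is not constant.
∂²h/∂s² = 6s - 4, which takes both signs as s varies (negative for sufficiently negative s). A diagonal entry of the Hessian changing sign means the Hessian is neither positive- nor negative-semidefinite on all of R^2.

neither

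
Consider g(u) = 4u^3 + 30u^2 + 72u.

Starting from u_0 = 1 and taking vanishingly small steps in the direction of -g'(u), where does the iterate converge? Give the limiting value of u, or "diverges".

g'(u) = 12(u + 2)(u + 3), so g'(1) = 144.
Gradient descent moves in the -g' direction, i.e. u is decreasing.
The nearest critical point in that direction is u = -2, where g'' = 12 > 0 (a local minimum). The iterate converges there.

-2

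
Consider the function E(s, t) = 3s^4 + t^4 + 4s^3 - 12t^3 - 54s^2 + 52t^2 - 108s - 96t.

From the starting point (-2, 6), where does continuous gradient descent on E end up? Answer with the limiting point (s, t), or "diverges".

E is separable, so gradient descent decouples: s follows -∂E/∂s, t follows -∂E/∂t.
∂E/∂s = 12(s - 3)(s + 1)(s + 3); at s=-2 this is 60, so s decreases.
∂E/∂t = 4(t - 4)(t - 3)(t - 2); at t=6 this is 96, so t decreases.
s converges to its nearest critical value -3 (a local min of the s-part); t converges to 4. The iterate converges to (-3, 4).

(-3, 4)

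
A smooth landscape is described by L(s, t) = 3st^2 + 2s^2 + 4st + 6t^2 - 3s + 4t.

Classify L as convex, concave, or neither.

neither

The term 3st^2 is cubic, so the Hessian is not constant.
∂²L/∂t² = 6s + 12, which takes both signs as s varies (negative for sufficiently negative s). A diagonal entry of the Hessian changing sign means the Hessian is neither positive- nor negative-semidefinite on all of R^2.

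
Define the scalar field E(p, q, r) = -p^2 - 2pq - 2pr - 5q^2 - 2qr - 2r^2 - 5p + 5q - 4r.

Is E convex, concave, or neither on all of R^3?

concave

E is quadratic, so its Hessian is the constant matrix H = [[-2, -2, -2], [-2, -10, -2], [-2, -2, -4]].
Leading principal minors: -2, 16, -32.
Signs alternate −, +, − ⇒ H ≺ 0 ⇒ concave.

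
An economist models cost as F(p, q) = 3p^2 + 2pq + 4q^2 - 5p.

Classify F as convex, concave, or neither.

convex

F is quadratic, so its Hessian is the constant matrix H = [[6, 2], [2, 8]].
det(H) = 44, tr(H) = 14.
det(H) > 0 and tr(H) > 0, so H is positive definite everywhere: convex.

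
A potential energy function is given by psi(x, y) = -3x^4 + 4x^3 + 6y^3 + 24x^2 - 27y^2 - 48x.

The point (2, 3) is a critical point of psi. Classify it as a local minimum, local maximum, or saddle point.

saddle point

The mixed partial ∂²psi/∂x∂y is 0, so the Hessian at any point is diag(psi_xx, psi_yy) = diag(12(-3x^2 + 2x + 4), 18(2y - 3)).
At (2, 3): H = diag(-48, 54).
The eigenvalues have opposite signs, so H is indefinite: a saddle point.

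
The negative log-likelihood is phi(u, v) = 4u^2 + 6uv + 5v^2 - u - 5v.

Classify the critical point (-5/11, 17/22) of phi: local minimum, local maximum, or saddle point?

The Hessian of phi is constant: H = [[8, 6], [6, 10]].
det(H) = 8·10 − 6² = 44.
det(H) > 0 and tr(H) = 18 > 0, so H is positive definite and the point is a local minimum.

local minimum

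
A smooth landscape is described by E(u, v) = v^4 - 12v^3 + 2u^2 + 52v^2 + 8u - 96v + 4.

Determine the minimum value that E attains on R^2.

E(u,v) separates as P(u) + Q(v) + 4, so its minimum is min P + min Q + 4.
P'(u) = 4u + 8 vanishes at u ∈ {-2}; Q'(v) = 4(v - 4)(v - 3)(v - 2) vanishes at v ∈ {2, 3, 4}.
Local minima of P (where P''>0): P(-2)=-8. Local minima of Q: Q(2)=-64, Q(4)=-64.
So the global minimum of E is P(-2) + Q(2) + 4 = -8 − 64 + 4 = -68, attained at (-2, 2).

-68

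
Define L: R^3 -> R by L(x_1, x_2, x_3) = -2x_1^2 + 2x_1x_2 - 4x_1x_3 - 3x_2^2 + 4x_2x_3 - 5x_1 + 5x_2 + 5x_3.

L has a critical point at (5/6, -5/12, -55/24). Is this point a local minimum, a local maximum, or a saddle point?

saddle point

The Hessian is constant: H = [[-4, 2, -4], [2, -6, 4], [-4, 4, 0]].
Leading principal minors: Δ₁ = -4, Δ₂ = 20, Δ₃ = 96.
The minors fit neither the all-positive nor the alternating-sign pattern, so H is indefinite: a saddle point.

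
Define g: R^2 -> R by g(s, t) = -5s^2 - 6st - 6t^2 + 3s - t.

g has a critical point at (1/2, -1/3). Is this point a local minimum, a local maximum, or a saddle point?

local maximum

The Hessian of g is constant: H = [[-10, -6], [-6, -12]].
det(H) = (-10)·(-12) − (-6)² = 84.
det(H) > 0 and tr(H) = -22 < 0, so H is negative definite and the point is a local maximum.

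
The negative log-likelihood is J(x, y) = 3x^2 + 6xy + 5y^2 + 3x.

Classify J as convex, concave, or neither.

J is quadratic, so its Hessian is the constant matrix H = [[6, 6], [6, 10]].
det(H) = 24, tr(H) = 16.
det(H) > 0 and tr(H) > 0, so H is positive definite everywhere: convex.

convex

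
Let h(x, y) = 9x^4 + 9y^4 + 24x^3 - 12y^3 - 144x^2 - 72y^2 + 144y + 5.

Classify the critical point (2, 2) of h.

local minimum

The mixed partial ∂²h/∂x∂y is 0, so the Hessian at any point is diag(h_xx, h_yy) = diag(36(3x^2 + 4x - 8), 36(3y^2 - 2y - 4)).
At (2, 2): H = diag(432, 144).
Both eigenvalues are positive, so H is positive definite: a local minimum.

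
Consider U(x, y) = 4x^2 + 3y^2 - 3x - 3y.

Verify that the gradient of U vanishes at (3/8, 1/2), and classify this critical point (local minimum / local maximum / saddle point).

∇U = (8x - 3, 6y - 3); substituting (3/8, 1/2) gives ∇U = (0, 0), so (3/8, 1/2) is indeed a critical point.
The Hessian of U is constant: H = [[8, 0], [0, 6]].
det(H) = 8·6 − 0² = 48.
det(H) > 0 and tr(H) = 14 > 0, so H is positive definite and the point is a local minimum.

local minimum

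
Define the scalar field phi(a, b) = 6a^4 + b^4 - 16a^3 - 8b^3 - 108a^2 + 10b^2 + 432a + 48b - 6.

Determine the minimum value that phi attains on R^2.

phi(a,b) separates as P(a) + Q(b) − 6, so its minimum is min P + min Q − 6.
P'(a) = 24(a - 3)(a - 2)(a + 3) vanishes at a ∈ {-3, 2, 3}; Q'(b) = 4(b - 4)(b - 3)(b + 1) vanishes at b ∈ {-1, 3, 4}.
Local minima of P (where P''>0): P(-3)=-1350, P(3)=378. Local minima of Q: Q(-1)=-29, Q(4)=96.
So the global minimum of phi is P(-3) + Q(-1) − 6 = -1350 − 29 − 6 = -1385, attained at (-3, -1).

-1385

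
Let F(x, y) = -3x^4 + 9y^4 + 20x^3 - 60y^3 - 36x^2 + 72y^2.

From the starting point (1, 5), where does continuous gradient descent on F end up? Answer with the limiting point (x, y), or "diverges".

(2, 4)

F is separable, so gradient descent decouples: x follows -∂F/∂x, y follows -∂F/∂y.
∂F/∂x = -12x(x - 3)(x - 2); at x=1 this is -24, so x increases.
∂F/∂y = 36y(y - 4)(y - 1); at y=5 this is 720, so y decreases.
x converges to its nearest critical value 2 (a local min of the x-part); y converges to 4. The iterate converges to (2, 4).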